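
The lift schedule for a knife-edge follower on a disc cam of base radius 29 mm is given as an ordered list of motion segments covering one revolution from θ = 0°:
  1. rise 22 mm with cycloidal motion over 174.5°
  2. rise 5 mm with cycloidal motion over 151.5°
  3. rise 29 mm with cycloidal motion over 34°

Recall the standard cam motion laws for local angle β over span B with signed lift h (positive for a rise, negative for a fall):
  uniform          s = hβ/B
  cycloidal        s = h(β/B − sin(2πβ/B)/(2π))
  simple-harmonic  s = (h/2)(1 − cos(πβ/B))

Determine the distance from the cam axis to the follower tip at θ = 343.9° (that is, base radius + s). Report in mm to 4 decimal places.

seg 1 [0°–174.5°] cycloidal, h=22: full span → s += 22 → s = 22.0000
seg 2 [174.5°–326°] cycloidal, h=5: full span → s += 5 → s = 27.0000
seg 3 [326°–360°] cycloidal, h=29: θ=343.9° here. β=17.9, B=34. 29·(0.5265 − sin(2π·0.5265)/(2π)) = 16.0318 → s = 43.0318
radial distance = base radius + s = 29 + 43.0318 = 72.0318

72.0318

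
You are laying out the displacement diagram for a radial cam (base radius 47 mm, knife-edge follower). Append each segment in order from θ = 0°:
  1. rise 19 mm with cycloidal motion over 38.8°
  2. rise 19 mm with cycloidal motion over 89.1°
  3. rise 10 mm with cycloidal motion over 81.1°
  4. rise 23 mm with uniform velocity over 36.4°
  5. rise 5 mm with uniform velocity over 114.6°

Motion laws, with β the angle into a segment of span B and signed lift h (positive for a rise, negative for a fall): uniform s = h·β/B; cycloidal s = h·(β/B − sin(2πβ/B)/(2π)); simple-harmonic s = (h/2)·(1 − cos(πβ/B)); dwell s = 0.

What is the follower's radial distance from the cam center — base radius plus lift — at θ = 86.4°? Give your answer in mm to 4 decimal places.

seg 1 [0°–38.8°] cycloidal, h=19: full span → s += 19 → s = 19.0000
seg 2 [38.8°–127.9°] cycloidal, h=19: θ=86.4° here. β=47.6, B=89.1. 19·(0.5342 − sin(2π·0.5342)/(2π)) = 10.7958 → s = 29.7958
radial distance = base radius + s = 47 + 29.7958 = 76.7958

76.7958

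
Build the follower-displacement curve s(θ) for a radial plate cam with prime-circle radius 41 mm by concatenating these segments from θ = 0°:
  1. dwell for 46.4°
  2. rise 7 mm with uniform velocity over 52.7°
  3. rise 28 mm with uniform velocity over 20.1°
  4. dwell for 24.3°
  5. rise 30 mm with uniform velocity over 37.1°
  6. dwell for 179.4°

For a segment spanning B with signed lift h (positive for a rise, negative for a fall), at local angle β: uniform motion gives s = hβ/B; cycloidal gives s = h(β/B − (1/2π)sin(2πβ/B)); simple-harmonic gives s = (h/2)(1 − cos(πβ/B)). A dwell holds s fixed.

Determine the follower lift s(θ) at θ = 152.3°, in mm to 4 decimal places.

seg 1 [0°–46.4°] dwell: s stays 0.0000
seg 2 [46.4°–99.1°] uniform, h=7: full span → s += 7 → s = 7.0000
seg 3 [99.1°–119.2°] uniform, h=28: full span → s += 28 → s = 35.0000
seg 4 [119.2°–143.5°] dwell: s stays 35.0000
seg 5 [143.5°–180.6°] uniform, h=30: θ=152.3° here. β=8.8, B=37.1. 30·8.8/37.1 = 7.1159 → s = 42.1159

42.1159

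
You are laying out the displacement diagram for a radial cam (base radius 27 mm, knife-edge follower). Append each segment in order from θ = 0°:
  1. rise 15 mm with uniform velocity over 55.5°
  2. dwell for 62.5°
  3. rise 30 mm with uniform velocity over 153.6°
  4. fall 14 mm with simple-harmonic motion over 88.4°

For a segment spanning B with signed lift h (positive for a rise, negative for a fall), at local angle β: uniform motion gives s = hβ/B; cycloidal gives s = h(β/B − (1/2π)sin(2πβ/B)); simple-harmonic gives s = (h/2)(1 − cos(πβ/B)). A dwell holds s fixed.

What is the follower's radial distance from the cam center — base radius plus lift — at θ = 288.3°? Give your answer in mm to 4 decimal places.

seg 1 [0°–55.5°] uniform, h=15: full span → s += 15 → s = 15.0000
seg 2 [55.5°–118°] dwell: s stays 15.0000
seg 3 [118°–271.6°] uniform, h=30: full span → s += 30 → s = 45.0000
seg 4 [271.6°–360°] simple-harmonic, h=-14: θ=288.3° here. β=16.7, B=88.4. -14/2·(1 − cos(π·0.1889)) = -1.1970 → s = 43.8030
radial distance = base radius + s = 27 + 43.8030 = 70.8030

70.8030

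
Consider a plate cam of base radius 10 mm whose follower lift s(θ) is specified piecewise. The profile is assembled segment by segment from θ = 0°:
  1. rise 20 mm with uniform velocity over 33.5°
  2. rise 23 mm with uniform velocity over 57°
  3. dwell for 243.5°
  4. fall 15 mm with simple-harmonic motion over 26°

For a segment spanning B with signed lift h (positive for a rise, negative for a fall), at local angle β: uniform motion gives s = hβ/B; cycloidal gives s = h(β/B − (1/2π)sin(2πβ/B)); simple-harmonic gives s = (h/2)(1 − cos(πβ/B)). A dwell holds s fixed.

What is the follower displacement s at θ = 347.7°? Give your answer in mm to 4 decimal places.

seg 1 [0°–33.5°] uniform, h=20: full span → s += 20 → s = 20.0000
seg 2 [33.5°–90.5°] uniform, h=23: full span → s += 23 → s = 43.0000
seg 3 [90.5°–334°] dwell: s stays 43.0000
seg 4 [334°–360°] simple-harmonic, h=-15: θ=347.7° here. β=13.7, B=26. -15/2·(1 − cos(π·0.5269)) = -8.1336 → s = 34.8664

34.8664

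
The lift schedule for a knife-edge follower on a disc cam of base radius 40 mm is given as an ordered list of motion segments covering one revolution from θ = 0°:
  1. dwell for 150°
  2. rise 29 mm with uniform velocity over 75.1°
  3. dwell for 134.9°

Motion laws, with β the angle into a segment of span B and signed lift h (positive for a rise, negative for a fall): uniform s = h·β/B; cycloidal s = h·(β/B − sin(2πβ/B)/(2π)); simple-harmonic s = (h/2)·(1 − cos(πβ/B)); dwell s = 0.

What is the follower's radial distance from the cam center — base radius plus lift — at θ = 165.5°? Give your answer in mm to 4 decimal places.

seg 1 [0°–150°] dwell: s stays 0.0000
seg 2 [150°–225.1°] uniform, h=29: θ=165.5° here. β=15.5, B=75.1. 29·15.5/75.1 = 5.9854 → s = 5.9854
radial distance = base radius + s = 40 + 5.9854 = 45.9854

45.9854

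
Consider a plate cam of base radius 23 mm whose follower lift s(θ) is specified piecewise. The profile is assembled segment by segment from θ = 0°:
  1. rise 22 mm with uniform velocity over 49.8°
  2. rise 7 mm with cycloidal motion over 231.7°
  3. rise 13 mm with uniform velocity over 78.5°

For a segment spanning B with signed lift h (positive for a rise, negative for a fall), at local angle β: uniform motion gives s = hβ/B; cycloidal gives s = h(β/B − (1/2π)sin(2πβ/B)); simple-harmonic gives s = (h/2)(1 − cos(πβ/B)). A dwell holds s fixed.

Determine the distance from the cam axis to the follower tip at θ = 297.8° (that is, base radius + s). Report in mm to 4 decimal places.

seg 1 [0°–49.8°] uniform, h=22: full span → s += 22 → s = 22.0000
seg 2 [49.8°–281.5°] cycloidal, h=7: full span → s += 7 → s = 29.0000
seg 3 [281.5°–360°] uniform, h=13: θ=297.8° here. β=16.3, B=78.5. 13·16.3/78.5 = 2.6994 → s = 31.6994
radial distance = base radius + s = 23 + 31.6994 = 54.6994

54.6994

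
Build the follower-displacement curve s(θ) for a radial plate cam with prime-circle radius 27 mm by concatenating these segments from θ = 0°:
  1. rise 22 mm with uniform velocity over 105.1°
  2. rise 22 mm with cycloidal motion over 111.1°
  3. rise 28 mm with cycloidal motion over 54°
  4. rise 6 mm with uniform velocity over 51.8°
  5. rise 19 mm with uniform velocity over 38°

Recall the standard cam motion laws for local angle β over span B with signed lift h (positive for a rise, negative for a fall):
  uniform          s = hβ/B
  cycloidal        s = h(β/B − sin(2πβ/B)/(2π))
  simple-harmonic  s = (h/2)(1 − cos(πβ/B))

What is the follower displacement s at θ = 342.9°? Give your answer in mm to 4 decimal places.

seg 1 [0°–105.1°] uniform, h=22: full span → s += 22 → s = 22.0000
seg 2 [105.1°–216.2°] cycloidal, h=22: full span → s += 22 → s = 44.0000
seg 3 [216.2°–270.2°] cycloidal, h=28: full span → s += 28 → s = 72.0000
seg 4 [270.2°–322°] uniform, h=6: full span → s += 6 → s = 78.0000
seg 5 [322°–360°] uniform, h=19: θ=342.9° here. β=20.9, B=38. 19·20.9/38 = 10.4500 → s = 88.4500

88.4500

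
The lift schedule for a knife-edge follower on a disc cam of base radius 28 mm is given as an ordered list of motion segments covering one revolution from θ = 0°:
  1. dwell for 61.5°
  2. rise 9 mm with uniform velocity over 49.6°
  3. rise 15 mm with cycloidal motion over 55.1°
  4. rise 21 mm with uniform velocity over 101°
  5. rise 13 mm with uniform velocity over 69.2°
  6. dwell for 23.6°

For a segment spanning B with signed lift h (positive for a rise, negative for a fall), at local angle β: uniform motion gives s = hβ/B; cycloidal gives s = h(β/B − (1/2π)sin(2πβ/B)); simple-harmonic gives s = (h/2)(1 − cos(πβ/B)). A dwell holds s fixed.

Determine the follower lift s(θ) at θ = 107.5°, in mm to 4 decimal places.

seg 1 [0°–61.5°] dwell: s stays 0.0000
seg 2 [61.5°–111.1°] uniform, h=9: θ=107.5° here. β=46, B=49.6. 9·46/49.6 = 8.3468 → s = 8.3468

8.3468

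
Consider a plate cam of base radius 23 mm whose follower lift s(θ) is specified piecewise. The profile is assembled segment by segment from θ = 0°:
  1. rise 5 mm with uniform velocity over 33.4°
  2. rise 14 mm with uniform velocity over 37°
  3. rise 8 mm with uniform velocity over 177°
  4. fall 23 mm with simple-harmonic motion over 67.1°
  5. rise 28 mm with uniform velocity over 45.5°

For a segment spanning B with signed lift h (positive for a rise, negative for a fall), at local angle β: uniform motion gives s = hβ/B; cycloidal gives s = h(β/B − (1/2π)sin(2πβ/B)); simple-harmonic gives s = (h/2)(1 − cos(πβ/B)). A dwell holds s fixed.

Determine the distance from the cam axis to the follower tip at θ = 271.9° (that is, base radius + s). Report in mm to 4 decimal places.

seg 1 [0°–33.4°] uniform, h=5: full span → s += 5 → s = 5.0000
seg 2 [33.4°–70.4°] uniform, h=14: full span → s += 14 → s = 19.0000
seg 3 [70.4°–247.4°] uniform, h=8: full span → s += 8 → s = 27.0000
seg 4 [247.4°–314.5°] simple-harmonic, h=-23: θ=271.9° here. β=24.5, B=67.1. -23/2·(1 − cos(π·0.3651)) = -6.7718 → s = 20.2282
radial distance = base radius + s = 23 + 20.2282 = 43.2282

43.2282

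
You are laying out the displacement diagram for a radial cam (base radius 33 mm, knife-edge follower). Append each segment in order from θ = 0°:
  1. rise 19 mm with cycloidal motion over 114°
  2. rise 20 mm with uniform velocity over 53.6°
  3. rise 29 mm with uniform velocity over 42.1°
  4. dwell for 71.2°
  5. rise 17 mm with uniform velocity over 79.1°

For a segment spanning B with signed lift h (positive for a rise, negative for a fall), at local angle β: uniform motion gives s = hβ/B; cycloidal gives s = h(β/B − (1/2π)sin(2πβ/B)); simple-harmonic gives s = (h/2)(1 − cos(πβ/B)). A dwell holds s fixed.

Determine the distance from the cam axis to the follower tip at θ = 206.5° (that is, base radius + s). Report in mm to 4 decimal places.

seg 1 [0°–114°] cycloidal, h=19: full span → s += 19 → s = 19.0000
seg 2 [114°–167.6°] uniform, h=20: full span → s += 20 → s = 39.0000
seg 3 [167.6°–209.7°] uniform, h=29: θ=206.5° here. β=38.9, B=42.1. 29·38.9/42.1 = 26.7957 → s = 65.7957
radial distance = base radius + s = 33 + 65.7957 = 98.7957

98.7957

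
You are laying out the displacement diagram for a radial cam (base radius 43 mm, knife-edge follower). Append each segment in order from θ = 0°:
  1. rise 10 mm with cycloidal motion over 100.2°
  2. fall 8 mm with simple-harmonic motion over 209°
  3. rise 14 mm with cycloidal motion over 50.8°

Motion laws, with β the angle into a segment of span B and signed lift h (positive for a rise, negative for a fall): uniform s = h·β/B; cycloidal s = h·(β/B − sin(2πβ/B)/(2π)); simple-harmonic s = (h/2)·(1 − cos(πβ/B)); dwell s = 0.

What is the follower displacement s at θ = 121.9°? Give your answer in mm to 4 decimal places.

seg 1 [0°–100.2°] cycloidal, h=10: full span → s += 10 → s = 10.0000
seg 2 [100.2°–309.2°] simple-harmonic, h=-8: θ=121.9° here. β=21.7, B=209. -8/2·(1 − cos(π·0.1038)) = -0.2109 → s = 9.7891

9.7891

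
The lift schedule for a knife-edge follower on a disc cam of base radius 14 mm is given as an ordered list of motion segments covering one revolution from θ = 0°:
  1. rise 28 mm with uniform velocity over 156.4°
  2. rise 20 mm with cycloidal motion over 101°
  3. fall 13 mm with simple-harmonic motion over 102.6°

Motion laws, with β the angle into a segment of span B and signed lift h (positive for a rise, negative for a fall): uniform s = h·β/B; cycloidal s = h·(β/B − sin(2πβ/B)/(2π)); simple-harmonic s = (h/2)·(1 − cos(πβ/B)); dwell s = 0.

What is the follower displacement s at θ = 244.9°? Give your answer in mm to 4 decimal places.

seg 1 [0°–156.4°] uniform, h=28: full span → s += 28 → s = 28.0000
seg 2 [156.4°–257.4°] cycloidal, h=20: θ=244.9° here. β=88.5, B=101. 20·(0.8762 − sin(2π·0.8762)/(2π)) = 19.7580 → s = 47.7580

47.7580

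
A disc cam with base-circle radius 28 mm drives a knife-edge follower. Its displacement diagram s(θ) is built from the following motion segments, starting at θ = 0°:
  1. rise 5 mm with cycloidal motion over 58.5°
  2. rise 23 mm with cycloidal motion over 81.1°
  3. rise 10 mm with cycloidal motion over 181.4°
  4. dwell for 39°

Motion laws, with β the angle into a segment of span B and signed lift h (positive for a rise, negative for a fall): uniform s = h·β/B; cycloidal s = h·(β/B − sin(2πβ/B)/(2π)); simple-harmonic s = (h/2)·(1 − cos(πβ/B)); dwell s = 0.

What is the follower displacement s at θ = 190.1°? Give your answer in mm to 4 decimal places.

seg 1 [0°–58.5°] cycloidal, h=5: full span → s += 5 → s = 5.0000
seg 2 [58.5°–139.6°] cycloidal, h=23: full span → s += 23 → s = 28.0000
seg 3 [139.6°–321°] cycloidal, h=10: θ=190.1° here. β=50.5, B=181.4. 10·(0.2784 − sin(2π·0.2784)/(2π)) = 1.2176 → s = 29.2176

29.2176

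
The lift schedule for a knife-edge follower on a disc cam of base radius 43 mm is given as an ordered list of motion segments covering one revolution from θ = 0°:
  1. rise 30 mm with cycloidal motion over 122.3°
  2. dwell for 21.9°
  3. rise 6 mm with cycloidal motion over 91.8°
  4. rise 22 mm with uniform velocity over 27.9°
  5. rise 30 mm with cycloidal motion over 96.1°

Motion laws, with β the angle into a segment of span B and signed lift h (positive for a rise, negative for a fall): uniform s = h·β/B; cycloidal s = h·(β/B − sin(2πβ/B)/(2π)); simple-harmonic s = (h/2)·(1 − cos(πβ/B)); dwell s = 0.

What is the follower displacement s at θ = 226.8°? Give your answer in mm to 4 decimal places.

seg 1 [0°–122.3°] cycloidal, h=30: full span → s += 30 → s = 30.0000
seg 2 [122.3°–144.2°] dwell: s stays 30.0000
seg 3 [144.2°–236°] cycloidal, h=6: θ=226.8° here. β=82.6, B=91.8. 6·(0.8998 − sin(2π·0.8998)/(2π)) = 5.9610 → s = 35.9610

35.9610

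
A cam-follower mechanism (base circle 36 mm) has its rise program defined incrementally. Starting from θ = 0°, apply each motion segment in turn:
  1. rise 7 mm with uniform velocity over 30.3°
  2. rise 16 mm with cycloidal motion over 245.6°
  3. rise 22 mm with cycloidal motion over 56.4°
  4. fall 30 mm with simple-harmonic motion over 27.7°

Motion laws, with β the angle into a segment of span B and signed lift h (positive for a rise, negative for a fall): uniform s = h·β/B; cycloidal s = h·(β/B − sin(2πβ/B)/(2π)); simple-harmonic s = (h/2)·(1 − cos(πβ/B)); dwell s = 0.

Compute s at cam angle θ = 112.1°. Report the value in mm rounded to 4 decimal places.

seg 1 [0°–30.3°] uniform, h=7: full span → s += 7 → s = 7.0000
seg 2 [30.3°–275.9°] cycloidal, h=16: θ=112.1° here. β=81.8, B=245.6. 16·(0.3331 − sin(2π·0.3331)/(2π)) = 3.1215 → s = 10.1215

10.1215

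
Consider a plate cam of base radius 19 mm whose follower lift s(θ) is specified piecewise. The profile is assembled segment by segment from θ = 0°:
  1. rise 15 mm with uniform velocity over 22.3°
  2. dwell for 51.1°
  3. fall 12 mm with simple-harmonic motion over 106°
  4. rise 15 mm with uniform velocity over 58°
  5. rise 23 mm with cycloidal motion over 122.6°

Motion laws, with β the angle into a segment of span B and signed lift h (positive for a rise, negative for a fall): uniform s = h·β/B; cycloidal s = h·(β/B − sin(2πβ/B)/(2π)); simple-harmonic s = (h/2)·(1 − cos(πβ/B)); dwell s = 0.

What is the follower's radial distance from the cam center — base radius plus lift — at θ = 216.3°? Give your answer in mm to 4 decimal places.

seg 1 [0°–22.3°] uniform, h=15: full span → s += 15 → s = 15.0000
seg 2 [22.3°–73.4°] dwell: s stays 15.0000
seg 3 [73.4°–179.4°] simple-harmonic, h=-12: full span → s += -12 → s = 3.0000
seg 4 [179.4°–237.4°] uniform, h=15: θ=216.3° here. β=36.9, B=58. 15·36.9/58 = 9.5431 → s = 12.5431
radial distance = base radius + s = 19 + 12.5431 = 31.5431

31.5431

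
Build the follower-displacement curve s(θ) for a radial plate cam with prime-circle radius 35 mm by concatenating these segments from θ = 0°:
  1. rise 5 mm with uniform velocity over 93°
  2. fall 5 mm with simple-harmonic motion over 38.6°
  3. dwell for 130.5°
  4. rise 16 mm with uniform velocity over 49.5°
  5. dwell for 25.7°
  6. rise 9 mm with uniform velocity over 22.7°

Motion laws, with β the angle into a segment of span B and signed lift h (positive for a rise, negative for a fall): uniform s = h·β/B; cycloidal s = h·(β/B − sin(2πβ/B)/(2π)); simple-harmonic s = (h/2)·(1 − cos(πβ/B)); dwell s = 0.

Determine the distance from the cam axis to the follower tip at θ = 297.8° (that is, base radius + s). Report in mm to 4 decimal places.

seg 1 [0°–93°] uniform, h=5: full span → s += 5 → s = 5.0000
seg 2 [93°–131.6°] simple-harmonic, h=-5: full span → s += -5 → s = 0.0000
seg 3 [131.6°–262.1°] dwell: s stays 0.0000
seg 4 [262.1°–311.6°] uniform, h=16: θ=297.8° here. β=35.7, B=49.5. 16·35.7/49.5 = 11.5394 → s = 11.5394
radial distance = base radius + s = 35 + 11.5394 = 46.5394

46.5394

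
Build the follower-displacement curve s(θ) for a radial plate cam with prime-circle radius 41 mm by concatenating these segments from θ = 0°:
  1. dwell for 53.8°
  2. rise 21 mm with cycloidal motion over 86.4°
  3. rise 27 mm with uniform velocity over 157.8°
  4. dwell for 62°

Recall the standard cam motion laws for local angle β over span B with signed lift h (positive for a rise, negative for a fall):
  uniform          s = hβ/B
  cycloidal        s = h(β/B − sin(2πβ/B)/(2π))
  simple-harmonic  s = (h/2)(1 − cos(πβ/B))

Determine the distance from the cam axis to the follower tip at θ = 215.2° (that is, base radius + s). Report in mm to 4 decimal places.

seg 1 [0°–53.8°] dwell: s stays 0.0000
seg 2 [53.8°–140.2°] cycloidal, h=21: full span → s += 21 → s = 21.0000
seg 3 [140.2°–298°] uniform, h=27: θ=215.2° here. β=75, B=157.8. 27·75/157.8 = 12.8327 → s = 33.8327
radial distance = base radius + s = 41 + 33.8327 = 74.8327

74.8327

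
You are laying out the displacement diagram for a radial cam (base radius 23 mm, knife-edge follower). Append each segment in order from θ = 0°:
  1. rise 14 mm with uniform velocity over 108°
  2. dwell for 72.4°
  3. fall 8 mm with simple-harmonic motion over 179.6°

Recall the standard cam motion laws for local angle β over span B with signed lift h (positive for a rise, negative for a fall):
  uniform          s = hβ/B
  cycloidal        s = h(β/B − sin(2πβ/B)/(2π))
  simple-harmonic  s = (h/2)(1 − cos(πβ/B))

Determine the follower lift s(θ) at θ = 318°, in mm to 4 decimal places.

seg 1 [0°–108°] uniform, h=14: full span → s += 14 → s = 14.0000
seg 2 [108°–180.4°] dwell: s stays 14.0000
seg 3 [180.4°–360°] simple-harmonic, h=-8: θ=318° here. β=137.6, B=179.6. -8/2·(1 − cos(π·0.7661)) = -6.9682 → s = 7.0318

7.0318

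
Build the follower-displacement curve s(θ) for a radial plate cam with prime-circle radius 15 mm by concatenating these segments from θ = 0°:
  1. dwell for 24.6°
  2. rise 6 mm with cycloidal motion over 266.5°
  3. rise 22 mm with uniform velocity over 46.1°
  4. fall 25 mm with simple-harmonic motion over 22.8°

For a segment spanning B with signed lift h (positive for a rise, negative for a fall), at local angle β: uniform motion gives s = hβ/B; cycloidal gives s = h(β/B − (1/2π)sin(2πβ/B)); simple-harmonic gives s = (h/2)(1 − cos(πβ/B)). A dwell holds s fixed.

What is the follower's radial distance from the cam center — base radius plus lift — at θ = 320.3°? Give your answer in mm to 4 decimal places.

seg 1 [0°–24.6°] dwell: s stays 0.0000
seg 2 [24.6°–291.1°] cycloidal, h=6: full span → s += 6 → s = 6.0000
seg 3 [291.1°–337.2°] uniform, h=22: θ=320.3° here. β=29.2, B=46.1. 22·29.2/46.1 = 13.9349 → s = 19.9349
radial distance = base radius + s = 15 + 19.9349 = 34.9349

34.9349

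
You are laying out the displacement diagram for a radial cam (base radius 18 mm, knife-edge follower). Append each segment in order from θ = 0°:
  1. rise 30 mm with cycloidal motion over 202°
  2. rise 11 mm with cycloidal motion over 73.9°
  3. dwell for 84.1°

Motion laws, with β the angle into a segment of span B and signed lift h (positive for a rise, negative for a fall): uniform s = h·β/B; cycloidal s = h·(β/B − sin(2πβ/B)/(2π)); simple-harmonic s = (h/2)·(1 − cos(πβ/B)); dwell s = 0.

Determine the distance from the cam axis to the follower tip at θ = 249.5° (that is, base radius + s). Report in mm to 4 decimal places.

seg 1 [0°–202°] cycloidal, h=30: full span → s += 30 → s = 30.0000
seg 2 [202°–275.9°] cycloidal, h=11: θ=249.5° here. β=47.5, B=73.9. 11·(0.6428 − sin(2π·0.6428)/(2π)) = 8.4385 → s = 38.4385
radial distance = base radius + s = 18 + 38.4385 = 56.4385

56.4385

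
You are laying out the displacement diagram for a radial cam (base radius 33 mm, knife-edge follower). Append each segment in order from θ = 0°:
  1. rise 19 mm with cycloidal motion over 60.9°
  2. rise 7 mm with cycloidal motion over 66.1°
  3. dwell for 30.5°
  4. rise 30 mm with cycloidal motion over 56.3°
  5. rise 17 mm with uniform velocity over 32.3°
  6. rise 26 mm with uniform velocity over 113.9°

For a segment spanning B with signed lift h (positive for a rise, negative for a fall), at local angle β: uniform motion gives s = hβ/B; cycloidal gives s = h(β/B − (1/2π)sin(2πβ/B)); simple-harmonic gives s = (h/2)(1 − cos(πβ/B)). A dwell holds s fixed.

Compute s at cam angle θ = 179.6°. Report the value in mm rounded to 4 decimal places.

seg 1 [0°–60.9°] cycloidal, h=19: full span → s += 19 → s = 19.0000
seg 2 [60.9°–127°] cycloidal, h=7: full span → s += 7 → s = 26.0000
seg 3 [127°–157.5°] dwell: s stays 26.0000
seg 4 [157.5°–213.8°] cycloidal, h=30: θ=179.6° here. β=22.1, B=56.3. 30·(0.3925 − sin(2π·0.3925)/(2π)) = 8.7918 → s = 34.7918

34.7918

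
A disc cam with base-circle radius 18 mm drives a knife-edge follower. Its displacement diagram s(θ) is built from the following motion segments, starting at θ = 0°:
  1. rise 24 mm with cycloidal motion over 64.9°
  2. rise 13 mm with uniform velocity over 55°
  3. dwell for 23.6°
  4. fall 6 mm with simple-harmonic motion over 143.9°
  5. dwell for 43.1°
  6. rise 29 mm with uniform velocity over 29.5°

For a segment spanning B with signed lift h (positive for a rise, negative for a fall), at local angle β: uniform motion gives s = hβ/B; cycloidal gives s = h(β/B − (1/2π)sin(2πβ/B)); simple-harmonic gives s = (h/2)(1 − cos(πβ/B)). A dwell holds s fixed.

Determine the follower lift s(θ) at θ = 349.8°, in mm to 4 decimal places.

seg 1 [0°–64.9°] cycloidal, h=24: full span → s += 24 → s = 24.0000
seg 2 [64.9°–119.9°] uniform, h=13: full span → s += 13 → s = 37.0000
seg 3 [119.9°–143.5°] dwell: s stays 37.0000
seg 4 [143.5°–287.4°] simple-harmonic, h=-6: full span → s += -6 → s = 31.0000
seg 5 [287.4°–330.5°] dwell: s stays 31.0000
seg 6 [330.5°–360°] uniform, h=29: θ=349.8° here. β=19.3, B=29.5. 29·19.3/29.5 = 18.9729 → s = 49.9729

49.9729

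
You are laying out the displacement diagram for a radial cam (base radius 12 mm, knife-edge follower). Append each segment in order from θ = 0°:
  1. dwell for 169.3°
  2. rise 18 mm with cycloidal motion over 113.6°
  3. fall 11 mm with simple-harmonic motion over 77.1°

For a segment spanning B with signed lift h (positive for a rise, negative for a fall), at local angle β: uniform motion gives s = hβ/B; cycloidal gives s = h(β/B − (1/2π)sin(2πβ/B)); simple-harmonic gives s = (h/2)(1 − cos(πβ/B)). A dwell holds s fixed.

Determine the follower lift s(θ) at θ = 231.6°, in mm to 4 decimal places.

seg 1 [0°–169.3°] dwell: s stays 0.0000
seg 2 [169.3°–282.9°] cycloidal, h=18: θ=231.6° here. β=62.3, B=113.6. 18·(0.5484 − sin(2π·0.5484)/(2π)) = 10.7296 → s = 10.7296

10.7296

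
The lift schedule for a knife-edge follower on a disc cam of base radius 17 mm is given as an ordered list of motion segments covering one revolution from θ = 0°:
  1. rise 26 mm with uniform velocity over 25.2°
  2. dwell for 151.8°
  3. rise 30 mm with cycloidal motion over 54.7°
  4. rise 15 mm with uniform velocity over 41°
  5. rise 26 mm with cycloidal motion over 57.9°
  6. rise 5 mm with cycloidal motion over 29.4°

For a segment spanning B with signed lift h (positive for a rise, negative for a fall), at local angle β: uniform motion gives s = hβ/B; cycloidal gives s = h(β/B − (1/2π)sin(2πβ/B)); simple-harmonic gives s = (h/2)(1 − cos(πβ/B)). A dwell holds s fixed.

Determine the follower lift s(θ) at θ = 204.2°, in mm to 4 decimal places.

seg 1 [0°–25.2°] uniform, h=26: full span → s += 26 → s = 26.0000
seg 2 [25.2°–177°] dwell: s stays 26.0000
seg 3 [177°–231.7°] cycloidal, h=30: θ=204.2° here. β=27.2, B=54.7. 30·(0.4973 − sin(2π·0.4973)/(2π)) = 14.8355 → s = 40.8355

40.8355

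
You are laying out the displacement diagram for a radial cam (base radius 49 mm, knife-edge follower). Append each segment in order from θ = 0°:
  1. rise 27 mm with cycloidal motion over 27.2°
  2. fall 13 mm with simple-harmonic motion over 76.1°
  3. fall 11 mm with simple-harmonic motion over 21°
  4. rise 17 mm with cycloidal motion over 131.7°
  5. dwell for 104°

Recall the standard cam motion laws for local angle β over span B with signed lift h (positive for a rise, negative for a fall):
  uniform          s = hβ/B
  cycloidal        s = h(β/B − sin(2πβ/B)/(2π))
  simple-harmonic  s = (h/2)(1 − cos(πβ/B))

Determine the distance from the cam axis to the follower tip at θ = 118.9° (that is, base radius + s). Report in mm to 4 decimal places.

seg 1 [0°–27.2°] cycloidal, h=27: full span → s += 27 → s = 27.0000
seg 2 [27.2°–103.3°] simple-harmonic, h=-13: full span → s += -13 → s = 14.0000
seg 3 [103.3°–124.3°] simple-harmonic, h=-11: θ=118.9° here. β=15.6, B=21. -11/2·(1 − cos(π·0.7429)) = -9.3008 → s = 4.6992
radial distance = base radius + s = 49 + 4.6992 = 53.6992

53.6992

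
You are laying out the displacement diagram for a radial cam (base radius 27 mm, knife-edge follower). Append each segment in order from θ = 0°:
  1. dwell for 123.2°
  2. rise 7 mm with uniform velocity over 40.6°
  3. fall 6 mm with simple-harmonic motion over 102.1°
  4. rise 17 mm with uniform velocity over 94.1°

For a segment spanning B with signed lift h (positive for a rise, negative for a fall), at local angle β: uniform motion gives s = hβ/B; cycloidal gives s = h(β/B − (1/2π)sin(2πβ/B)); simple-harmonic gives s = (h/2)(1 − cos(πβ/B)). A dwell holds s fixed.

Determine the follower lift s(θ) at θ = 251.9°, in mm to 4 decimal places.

seg 1 [0°–123.2°] dwell: s stays 0.0000
seg 2 [123.2°–163.8°] uniform, h=7: full span → s += 7 → s = 7.0000
seg 3 [163.8°–265.9°] simple-harmonic, h=-6: θ=251.9° here. β=88.1, B=102.1. -6/2·(1 − cos(π·0.8629)) = -5.7259 → s = 1.2741

1.2741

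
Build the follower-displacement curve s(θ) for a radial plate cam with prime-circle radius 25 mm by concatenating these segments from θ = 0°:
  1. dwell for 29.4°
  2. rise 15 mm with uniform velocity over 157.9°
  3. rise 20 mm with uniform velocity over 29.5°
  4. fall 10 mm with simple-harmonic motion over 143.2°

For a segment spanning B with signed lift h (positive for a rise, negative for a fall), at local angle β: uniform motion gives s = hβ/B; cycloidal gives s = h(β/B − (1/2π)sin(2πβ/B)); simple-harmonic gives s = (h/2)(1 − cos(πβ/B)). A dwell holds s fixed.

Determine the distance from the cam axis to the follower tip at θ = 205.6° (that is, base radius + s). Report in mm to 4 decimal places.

seg 1 [0°–29.4°] dwell: s stays 0.0000
seg 2 [29.4°–187.3°] uniform, h=15: full span → s += 15 → s = 15.0000
seg 3 [187.3°–216.8°] uniform, h=20: θ=205.6° here. β=18.3, B=29.5. 20·18.3/29.5 = 12.4068 → s = 27.4068
radial distance = base radius + s = 25 + 27.4068 = 52.4068

52.4068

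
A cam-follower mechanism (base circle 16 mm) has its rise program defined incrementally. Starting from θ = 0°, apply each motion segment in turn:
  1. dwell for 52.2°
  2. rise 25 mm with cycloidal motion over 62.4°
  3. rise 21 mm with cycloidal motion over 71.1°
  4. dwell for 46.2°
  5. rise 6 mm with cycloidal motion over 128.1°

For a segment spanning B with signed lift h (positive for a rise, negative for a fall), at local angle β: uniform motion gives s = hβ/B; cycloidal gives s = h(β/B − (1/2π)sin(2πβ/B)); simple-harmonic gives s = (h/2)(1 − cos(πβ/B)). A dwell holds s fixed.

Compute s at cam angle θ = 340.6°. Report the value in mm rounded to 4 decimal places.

seg 1 [0°–52.2°] dwell: s stays 0.0000
seg 2 [52.2°–114.6°] cycloidal, h=25: full span → s += 25 → s = 25.0000
seg 3 [114.6°–185.7°] cycloidal, h=21: full span → s += 21 → s = 46.0000
seg 4 [185.7°–231.9°] dwell: s stays 46.0000
seg 5 [231.9°–360°] cycloidal, h=6: θ=340.6° here. β=108.7, B=128.1. 6·(0.8486 − sin(2π·0.8486)/(2π)) = 5.8690 → s = 51.8690

51.8690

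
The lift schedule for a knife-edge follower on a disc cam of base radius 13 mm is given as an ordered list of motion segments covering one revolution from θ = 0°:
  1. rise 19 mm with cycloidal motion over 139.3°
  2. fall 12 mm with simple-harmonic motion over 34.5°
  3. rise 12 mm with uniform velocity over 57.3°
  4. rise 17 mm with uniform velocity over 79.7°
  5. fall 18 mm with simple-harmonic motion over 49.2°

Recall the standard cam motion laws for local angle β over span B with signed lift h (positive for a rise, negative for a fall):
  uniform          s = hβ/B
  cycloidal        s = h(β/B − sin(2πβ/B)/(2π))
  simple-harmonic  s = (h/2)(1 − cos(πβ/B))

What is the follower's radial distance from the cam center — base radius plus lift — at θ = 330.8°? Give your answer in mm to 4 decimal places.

seg 1 [0°–139.3°] cycloidal, h=19: full span → s += 19 → s = 19.0000
seg 2 [139.3°–173.8°] simple-harmonic, h=-12: full span → s += -12 → s = 7.0000
seg 3 [173.8°–231.1°] uniform, h=12: full span → s += 12 → s = 19.0000
seg 4 [231.1°–310.8°] uniform, h=17: full span → s += 17 → s = 36.0000
seg 5 [310.8°–360°] simple-harmonic, h=-18: θ=330.8° here. β=20, B=49.2. -18/2·(1 − cos(π·0.4065)) = -6.3943 → s = 29.6057
radial distance = base radius + s = 13 + 29.6057 = 42.6057

42.6057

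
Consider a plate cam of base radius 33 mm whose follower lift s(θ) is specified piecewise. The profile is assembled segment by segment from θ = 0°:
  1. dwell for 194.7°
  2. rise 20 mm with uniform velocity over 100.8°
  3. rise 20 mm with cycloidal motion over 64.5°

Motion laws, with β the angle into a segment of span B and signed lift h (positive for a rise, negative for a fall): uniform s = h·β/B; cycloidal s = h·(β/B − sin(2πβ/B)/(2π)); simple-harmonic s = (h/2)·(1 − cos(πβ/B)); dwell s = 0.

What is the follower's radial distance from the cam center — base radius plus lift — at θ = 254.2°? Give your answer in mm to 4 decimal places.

seg 1 [0°–194.7°] dwell: s stays 0.0000
seg 2 [194.7°–295.5°] uniform, h=20: θ=254.2° here. β=59.5, B=100.8. 20·59.5/100.8 = 11.8056 → s = 11.8056
radial distance = base radius + s = 33 + 11.8056 = 44.8056

44.8056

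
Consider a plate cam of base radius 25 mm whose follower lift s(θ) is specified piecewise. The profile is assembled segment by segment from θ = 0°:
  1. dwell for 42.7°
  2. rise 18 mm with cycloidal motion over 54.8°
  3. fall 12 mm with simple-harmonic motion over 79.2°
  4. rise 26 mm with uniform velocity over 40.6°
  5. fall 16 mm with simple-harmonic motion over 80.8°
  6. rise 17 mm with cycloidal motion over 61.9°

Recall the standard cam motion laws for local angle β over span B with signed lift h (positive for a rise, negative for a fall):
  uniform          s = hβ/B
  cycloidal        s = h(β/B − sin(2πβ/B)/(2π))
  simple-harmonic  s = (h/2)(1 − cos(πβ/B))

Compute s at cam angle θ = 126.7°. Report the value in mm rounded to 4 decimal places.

seg 1 [0°–42.7°] dwell: s stays 0.0000
seg 2 [42.7°–97.5°] cycloidal, h=18: full span → s += 18 → s = 18.0000
seg 3 [97.5°–176.7°] simple-harmonic, h=-12: θ=126.7° here. β=29.2, B=79.2. -12/2·(1 − cos(π·0.3687)) = -3.5944 → s = 14.4056

14.4056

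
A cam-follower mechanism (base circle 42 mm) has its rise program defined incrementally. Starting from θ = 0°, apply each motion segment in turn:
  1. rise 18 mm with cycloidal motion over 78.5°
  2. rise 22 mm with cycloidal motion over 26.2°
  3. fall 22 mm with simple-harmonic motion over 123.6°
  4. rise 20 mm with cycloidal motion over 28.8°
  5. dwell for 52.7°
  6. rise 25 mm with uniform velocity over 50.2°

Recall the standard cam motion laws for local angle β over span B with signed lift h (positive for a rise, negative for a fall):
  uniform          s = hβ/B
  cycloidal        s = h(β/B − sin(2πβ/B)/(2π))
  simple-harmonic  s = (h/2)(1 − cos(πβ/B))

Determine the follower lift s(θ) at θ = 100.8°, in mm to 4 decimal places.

seg 1 [0°–78.5°] cycloidal, h=18: full span → s += 18 → s = 18.0000
seg 2 [78.5°–104.7°] cycloidal, h=22: θ=100.8° here. β=22.3, B=26.2. 22·(0.8511 − sin(2π·0.8511)/(2π)) = 21.5430 → s = 39.5430

39.5430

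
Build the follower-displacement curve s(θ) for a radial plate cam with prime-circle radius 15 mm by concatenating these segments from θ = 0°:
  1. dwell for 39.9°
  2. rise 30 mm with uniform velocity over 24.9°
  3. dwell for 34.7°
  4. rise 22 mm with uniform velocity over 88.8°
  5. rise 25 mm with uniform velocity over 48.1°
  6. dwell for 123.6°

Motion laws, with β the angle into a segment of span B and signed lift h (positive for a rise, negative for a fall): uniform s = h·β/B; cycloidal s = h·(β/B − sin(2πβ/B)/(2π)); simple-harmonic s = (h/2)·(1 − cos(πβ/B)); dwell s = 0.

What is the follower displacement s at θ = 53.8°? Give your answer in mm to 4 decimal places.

seg 1 [0°–39.9°] dwell: s stays 0.0000
seg 2 [39.9°–64.8°] uniform, h=30: θ=53.8° here. β=13.9, B=24.9. 30·13.9/24.9 = 16.7470 → s = 16.7470

16.7470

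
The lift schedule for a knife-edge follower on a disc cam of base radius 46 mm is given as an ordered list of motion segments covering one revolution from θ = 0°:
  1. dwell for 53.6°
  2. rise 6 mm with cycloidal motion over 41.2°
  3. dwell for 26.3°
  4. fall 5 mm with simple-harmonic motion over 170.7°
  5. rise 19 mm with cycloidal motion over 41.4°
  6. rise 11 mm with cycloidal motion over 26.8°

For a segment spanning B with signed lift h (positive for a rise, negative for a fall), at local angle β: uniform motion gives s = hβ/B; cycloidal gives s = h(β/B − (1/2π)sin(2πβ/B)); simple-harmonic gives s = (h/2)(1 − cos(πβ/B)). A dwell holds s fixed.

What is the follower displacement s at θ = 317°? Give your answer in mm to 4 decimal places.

seg 1 [0°–53.6°] dwell: s stays 0.0000
seg 2 [53.6°–94.8°] cycloidal, h=6: full span → s += 6 → s = 6.0000
seg 3 [94.8°–121.1°] dwell: s stays 6.0000
seg 4 [121.1°–291.8°] simple-harmonic, h=-5: full span → s += -5 → s = 1.0000
seg 5 [291.8°–333.2°] cycloidal, h=19: θ=317° here. β=25.2, B=41.4. 19·(0.6087 − sin(2π·0.6087)/(2π)) = 13.4736 → s = 14.4736

14.4736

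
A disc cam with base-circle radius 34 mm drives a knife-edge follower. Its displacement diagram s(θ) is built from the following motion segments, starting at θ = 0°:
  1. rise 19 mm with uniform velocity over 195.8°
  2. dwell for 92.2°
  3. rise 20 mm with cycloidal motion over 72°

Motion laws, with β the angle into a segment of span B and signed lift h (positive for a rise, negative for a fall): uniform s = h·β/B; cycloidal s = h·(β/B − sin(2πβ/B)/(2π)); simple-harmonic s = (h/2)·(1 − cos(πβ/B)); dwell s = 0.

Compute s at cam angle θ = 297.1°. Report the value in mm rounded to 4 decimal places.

seg 1 [0°–195.8°] uniform, h=19: full span → s += 19 → s = 19.0000
seg 2 [195.8°–288°] dwell: s stays 19.0000
seg 3 [288°–360°] cycloidal, h=20: θ=297.1° here. β=9.1, B=72. 20·(0.1264 − sin(2π·0.1264)/(2π)) = 0.2574 → s = 19.2574

19.2574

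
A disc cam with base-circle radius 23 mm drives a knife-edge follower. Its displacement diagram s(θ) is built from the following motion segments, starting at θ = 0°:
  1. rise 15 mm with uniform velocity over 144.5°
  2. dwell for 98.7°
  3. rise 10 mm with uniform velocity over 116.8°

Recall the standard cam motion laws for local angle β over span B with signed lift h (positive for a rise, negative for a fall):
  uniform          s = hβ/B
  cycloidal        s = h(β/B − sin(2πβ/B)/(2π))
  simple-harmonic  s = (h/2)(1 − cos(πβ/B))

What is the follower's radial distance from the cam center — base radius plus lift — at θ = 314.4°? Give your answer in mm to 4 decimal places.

seg 1 [0°–144.5°] uniform, h=15: full span → s += 15 → s = 15.0000
seg 2 [144.5°–243.2°] dwell: s stays 15.0000
seg 3 [243.2°–360°] uniform, h=10: θ=314.4° here. β=71.2, B=116.8. 10·71.2/116.8 = 6.0959 → s = 21.0959
radial distance = base radius + s = 23 + 21.0959 = 44.0959

44.0959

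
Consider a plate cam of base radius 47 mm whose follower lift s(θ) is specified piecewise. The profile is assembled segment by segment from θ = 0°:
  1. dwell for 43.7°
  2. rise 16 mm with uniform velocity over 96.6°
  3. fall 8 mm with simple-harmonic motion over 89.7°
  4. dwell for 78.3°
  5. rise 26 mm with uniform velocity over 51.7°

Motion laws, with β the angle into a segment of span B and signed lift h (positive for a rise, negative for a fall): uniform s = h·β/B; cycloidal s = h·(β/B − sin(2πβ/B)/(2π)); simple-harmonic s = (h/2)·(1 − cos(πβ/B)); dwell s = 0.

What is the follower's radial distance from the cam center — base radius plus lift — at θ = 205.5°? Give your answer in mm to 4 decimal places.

seg 1 [0°–43.7°] dwell: s stays 0.0000
seg 2 [43.7°–140.3°] uniform, h=16: full span → s += 16 → s = 16.0000
seg 3 [140.3°–230°] simple-harmonic, h=-8: θ=205.5° here. β=65.2, B=89.7. -8/2·(1 − cos(π·0.7269)) = -6.6156 → s = 9.3844
radial distance = base radius + s = 47 + 9.3844 = 56.3844

56.3844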